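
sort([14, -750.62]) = [-750.62, 14]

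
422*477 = 201294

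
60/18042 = 10/3007 ≈ 0.00333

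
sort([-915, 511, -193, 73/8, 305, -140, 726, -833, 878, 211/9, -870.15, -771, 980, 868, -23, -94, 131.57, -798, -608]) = [-915, -870.15, -833, -798, -771, -608, -193, -140, -94, -23, 73/8, 211/9, 131.57, 305, 511, 726, 868, 878, 980]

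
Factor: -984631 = -1 * 127^1 * 7753^1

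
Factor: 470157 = 3^1 * 156719^1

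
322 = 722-400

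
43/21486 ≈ 0.00200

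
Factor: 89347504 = 2^4 * 929^1 * 6011^1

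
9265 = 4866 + 4399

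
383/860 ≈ 0.445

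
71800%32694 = 6412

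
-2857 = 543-3400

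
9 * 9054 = 81486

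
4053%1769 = 515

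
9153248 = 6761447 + 2391801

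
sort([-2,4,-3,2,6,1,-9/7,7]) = [-3,-2,-9/7,1,2,4,6,7]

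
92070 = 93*990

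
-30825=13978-44803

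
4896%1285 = 1041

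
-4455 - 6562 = -11017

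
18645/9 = 2071 + 2/3 ≈ 2071.67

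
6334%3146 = 42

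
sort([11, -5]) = [-5, 11]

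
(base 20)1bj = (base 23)14i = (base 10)639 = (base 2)1001111111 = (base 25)10e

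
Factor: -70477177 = -1 * 70477177^1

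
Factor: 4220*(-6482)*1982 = -1*2^4*5^1*7^1*211^1*463^1*991^1 = -54215707280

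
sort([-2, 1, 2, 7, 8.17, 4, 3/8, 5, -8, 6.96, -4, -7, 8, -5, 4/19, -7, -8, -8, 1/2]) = [-8, -8, -8, -7, -7, -5, -4, -2, 4/19, 3/8, 1/2, 1, 2, 4, 5, 6.96, 7, 8, 8.17]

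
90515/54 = 1676 + 11/54 ≈ 1676.20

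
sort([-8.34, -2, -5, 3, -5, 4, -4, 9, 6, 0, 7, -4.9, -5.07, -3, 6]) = [-8.34, -5.07, -5, -5, -4.9, -4, -3, -2, 0, 3, 4, 6, 6, 7, 9]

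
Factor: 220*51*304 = 2^6*3^1*5^1*11^1*17^1*19^1 = 3410880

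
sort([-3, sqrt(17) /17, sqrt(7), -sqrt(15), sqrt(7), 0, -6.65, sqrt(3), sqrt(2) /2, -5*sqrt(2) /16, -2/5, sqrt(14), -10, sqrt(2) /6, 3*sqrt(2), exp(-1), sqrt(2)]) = [-10, -6.65, -sqrt(15), -3, -5*sqrt(2) /16, -2/5, 0, sqrt(2) /6, sqrt(17) /17, exp(-1), sqrt(2) /2, sqrt(2), sqrt(3), sqrt(7), sqrt(7), sqrt(14), 3*sqrt(2)]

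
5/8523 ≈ 0.000587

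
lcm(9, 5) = 45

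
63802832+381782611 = 445585443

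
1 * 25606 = 25606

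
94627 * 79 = 7475533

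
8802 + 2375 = 11177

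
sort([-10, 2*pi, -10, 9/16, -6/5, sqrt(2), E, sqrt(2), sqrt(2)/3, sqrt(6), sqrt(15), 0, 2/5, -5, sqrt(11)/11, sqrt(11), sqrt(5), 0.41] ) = [-10, -10, -5, -6/5, 0, sqrt(11)/11, 2/5, 0.41, sqrt(2)/3, 9/16, sqrt(2), sqrt(2), sqrt(5), sqrt(6), E, sqrt(11), sqrt(15), 2*pi] 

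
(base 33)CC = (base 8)630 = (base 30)DI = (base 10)408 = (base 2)110011000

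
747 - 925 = -178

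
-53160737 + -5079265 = -58240002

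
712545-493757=218788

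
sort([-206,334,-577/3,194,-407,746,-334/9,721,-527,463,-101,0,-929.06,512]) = [-929.06,-527,-407,-206,-577/3,-101,-334/9,0,194,334,463,512,721,746]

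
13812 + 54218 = 68030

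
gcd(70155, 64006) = 1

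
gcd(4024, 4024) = 4024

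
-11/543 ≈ -0.0203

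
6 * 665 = 3990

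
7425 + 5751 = 13176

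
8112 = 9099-987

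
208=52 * 4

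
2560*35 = 89600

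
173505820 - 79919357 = 93586463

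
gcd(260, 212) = 4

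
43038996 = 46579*924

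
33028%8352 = 7972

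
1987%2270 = 1987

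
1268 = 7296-6028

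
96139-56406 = 39733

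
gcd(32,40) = 8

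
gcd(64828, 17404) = 76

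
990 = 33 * 30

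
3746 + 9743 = 13489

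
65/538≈0.121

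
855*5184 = 4432320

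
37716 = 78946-41230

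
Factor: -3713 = -1 * 47^1 * 79^1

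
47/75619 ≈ 0.000622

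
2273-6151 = -3878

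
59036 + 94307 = 153343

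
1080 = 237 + 843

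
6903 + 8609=15512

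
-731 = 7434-8165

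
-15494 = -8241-7253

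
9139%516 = 367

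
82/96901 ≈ 0.000846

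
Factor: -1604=-1*2^2*401^1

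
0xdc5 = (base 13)17b2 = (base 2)110111000101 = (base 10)3525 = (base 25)5g0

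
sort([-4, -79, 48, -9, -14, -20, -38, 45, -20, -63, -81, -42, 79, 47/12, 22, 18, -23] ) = [-81, -79, -63, -42, -38, -23, -20, -20, -14, -9, -4, 47/12, 18, 22, 45, 48, 79] 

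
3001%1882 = 1119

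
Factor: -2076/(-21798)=2^1 * 3^(-1) * 7^(-1)=2/21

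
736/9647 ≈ 0.0763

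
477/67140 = 53/7460 ≈ 0.00710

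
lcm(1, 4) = 4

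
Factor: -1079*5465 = -1*5^1*13^1*83^1*1093^1 = -5896735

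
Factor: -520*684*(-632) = 2^8*3^2*5^1*13^1*19^1*79^1 = 224789760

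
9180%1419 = 666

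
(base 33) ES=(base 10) 490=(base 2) 111101010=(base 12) 34A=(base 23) L7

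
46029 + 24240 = 70269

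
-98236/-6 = 49118/3 ≈ 16372.67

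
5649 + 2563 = 8212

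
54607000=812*67250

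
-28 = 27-55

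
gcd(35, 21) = 7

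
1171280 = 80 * 14641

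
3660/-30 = -122 = -122.00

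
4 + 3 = 7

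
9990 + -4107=5883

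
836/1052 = 209/263 ≈ 0.795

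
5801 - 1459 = 4342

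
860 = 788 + 72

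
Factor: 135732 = 2^2*3^1*11311^1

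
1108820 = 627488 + 481332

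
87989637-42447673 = 45541964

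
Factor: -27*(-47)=3^3*47^1=1269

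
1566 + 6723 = 8289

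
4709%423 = 56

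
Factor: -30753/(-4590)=2^(-1)*5^(-1)*67^1=67/10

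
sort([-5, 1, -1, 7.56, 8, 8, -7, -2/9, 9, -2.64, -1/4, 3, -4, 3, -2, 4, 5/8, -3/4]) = [-7, -5, -4, -2.64, -2, -1, -3/4, -1/4, -2/9, 5/8, 1, 3, 3, 4, 7.56, 8, 8, 9]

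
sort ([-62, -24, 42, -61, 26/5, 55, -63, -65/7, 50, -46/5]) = [-63, -62, -61, -24, -65/7, -46/5, 26/5, 42, 50, 55]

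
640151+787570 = 1427721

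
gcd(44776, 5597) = 5597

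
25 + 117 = 142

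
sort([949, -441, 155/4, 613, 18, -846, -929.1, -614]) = [-929.1, -846, -614, -441, 18, 155/4, 613, 949]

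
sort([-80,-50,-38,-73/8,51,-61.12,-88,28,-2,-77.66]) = [-88,-80,-77.66,-61.12,-50,-38,-73/8,-2,28,51]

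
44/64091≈0.000687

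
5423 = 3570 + 1853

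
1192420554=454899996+737520558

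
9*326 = 2934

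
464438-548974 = -84536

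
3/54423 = 1/18141 ≈ 0.0000551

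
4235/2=2117 + 1/2=2117.50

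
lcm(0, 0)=0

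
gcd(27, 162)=27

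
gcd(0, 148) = 148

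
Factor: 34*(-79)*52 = -1*2^3*13^1*17^1*79^1 = -139672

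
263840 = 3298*80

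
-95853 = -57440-38413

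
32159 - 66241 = -34082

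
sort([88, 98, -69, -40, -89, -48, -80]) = [-89, -80, -69, -48, -40, 88, 98]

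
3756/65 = 57 + 51/65≈57.78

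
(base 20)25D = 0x391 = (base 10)913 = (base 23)1GG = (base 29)12E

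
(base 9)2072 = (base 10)1523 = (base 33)1d5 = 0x5f3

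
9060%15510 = 9060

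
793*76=60268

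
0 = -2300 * 0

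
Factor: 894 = 2^1*3^1*149^1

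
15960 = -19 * (-840)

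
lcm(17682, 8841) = 17682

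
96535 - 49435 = 47100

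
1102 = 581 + 521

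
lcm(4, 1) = 4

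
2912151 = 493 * 5907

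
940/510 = 94/51≈1.84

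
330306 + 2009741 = 2340047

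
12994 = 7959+5035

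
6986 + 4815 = 11801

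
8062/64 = 125 + 31/32 ≈ 125.97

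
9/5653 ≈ 0.00159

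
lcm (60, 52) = 780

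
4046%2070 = 1976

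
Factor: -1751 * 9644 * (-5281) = 2^2 * 17^1 * 103^1 * 2411^1 * 5281^1 = 89178366964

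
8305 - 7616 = 689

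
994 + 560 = 1554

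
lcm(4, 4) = 4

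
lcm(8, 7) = 56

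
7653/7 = 1093 + 2/7 ≈ 1093.29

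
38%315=38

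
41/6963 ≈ 0.00589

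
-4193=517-4710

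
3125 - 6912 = -3787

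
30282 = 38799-8517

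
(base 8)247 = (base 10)167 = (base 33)52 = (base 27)65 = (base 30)5h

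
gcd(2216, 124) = 4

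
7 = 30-23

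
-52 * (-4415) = 229580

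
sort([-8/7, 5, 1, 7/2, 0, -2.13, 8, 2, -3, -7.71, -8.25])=[-8.25, -7.71, -3, -2.13, -8/7, 0, 1, 2, 7/2, 5, 8]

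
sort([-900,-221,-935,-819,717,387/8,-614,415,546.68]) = [-935,-900,-819,-614,-221,387/8,415,546.68,717]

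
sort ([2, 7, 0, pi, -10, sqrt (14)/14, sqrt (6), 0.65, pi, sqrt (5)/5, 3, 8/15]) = [-10, 0, sqrt (14)/14, sqrt (5)/5, 8/15, 0.65, 2, sqrt (6), 3, pi, pi, 7]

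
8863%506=261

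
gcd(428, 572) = 4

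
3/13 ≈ 0.231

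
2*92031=184062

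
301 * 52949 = 15937649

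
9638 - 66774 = -57136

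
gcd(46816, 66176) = 352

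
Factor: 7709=13^1*593^1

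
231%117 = 114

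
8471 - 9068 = -597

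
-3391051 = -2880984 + -510067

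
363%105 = 48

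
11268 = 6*1878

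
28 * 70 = 1960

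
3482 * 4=13928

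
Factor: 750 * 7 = 2^1 * 3^1 * 5^3 * 7^1 = 5250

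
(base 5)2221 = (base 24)cn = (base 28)b3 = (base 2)100110111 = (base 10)311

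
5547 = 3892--1655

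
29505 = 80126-50621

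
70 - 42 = 28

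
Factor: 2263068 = 2^2*3^2*37^1*1699^1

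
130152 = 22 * 5916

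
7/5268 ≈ 0.00133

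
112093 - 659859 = -547766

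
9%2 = 1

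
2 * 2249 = 4498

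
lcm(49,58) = 2842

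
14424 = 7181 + 7243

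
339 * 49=16611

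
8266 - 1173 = 7093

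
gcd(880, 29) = 1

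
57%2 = 1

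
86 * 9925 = 853550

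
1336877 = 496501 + 840376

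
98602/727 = 135 + 457/727 ≈ 135.63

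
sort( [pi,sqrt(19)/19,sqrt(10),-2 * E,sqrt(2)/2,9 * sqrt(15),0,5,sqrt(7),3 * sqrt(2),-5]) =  [-2 * E,-5,0,sqrt(19)/19,sqrt(2)/2,sqrt(7),pi,sqrt(10),3 * sqrt(2),5,9 * sqrt(15)]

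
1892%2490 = 1892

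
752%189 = 185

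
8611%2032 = 483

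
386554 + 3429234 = 3815788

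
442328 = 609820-167492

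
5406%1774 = 84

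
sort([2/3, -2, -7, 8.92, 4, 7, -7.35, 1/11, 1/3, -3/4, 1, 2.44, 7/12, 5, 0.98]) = [-7.35, -7, -2, -3/4, 1/11, 1/3, 7/12, 2/3, 0.98, 1, 2.44, 4, 5, 7, 8.92]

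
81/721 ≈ 0.112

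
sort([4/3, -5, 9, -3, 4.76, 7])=[-5, -3, 4/3, 4.76, 7, 9]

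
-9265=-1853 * 5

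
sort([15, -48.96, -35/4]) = [-48.96, -35/4, 15]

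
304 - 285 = 19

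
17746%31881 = 17746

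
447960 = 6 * 74660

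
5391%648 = 207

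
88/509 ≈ 0.173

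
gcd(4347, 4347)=4347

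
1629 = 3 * 543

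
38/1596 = 1/42 ≈ 0.0238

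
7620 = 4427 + 3193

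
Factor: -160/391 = -1 * 2^5 * 5^1 * 17^(-1) * 23^(-1)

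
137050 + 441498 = 578548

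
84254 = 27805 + 56449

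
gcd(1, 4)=1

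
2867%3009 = 2867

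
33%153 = 33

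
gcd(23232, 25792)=64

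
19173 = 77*249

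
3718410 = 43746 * 85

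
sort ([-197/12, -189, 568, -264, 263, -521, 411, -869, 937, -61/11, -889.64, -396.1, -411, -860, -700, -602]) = [-889.64, -869, -860, -700, -602, -521, -411, -396.1, -264, -189, -197/12, -61/11, 263, 411, 568, 937]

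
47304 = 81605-34301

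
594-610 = -16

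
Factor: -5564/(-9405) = 2^2*3^(-2)*5^(-1)*11^(-1)*13^1*19^(-1)*107^1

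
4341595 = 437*9935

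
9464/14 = 676 = 676.00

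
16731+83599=100330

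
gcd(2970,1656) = 18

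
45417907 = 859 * 52873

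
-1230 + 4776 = 3546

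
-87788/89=-986-34/89 ≈ -986.38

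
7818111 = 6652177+1165934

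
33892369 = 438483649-404591280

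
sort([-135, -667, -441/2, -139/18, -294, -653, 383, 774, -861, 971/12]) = [-861, -667, -653, -294, -441/2, -135, -139/18, 971/12, 383, 774]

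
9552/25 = 382 + 2/25 = 382.08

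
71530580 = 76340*937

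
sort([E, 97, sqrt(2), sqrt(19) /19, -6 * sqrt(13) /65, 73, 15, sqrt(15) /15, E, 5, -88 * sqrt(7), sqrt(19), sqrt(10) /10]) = [-88 * sqrt(7), -6 * sqrt(13) /65, sqrt(19) /19, sqrt(15) /15, sqrt(10) /10, sqrt(2), E, E, sqrt(19), 5, 15, 73, 97]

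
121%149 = 121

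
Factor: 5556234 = 2^1*3^1*131^1*7069^1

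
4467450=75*59566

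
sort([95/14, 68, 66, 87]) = [95/14, 66, 68, 87]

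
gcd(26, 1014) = 26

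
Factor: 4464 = 2^4 * 3^2 * 31^1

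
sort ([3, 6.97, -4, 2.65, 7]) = [-4, 2.65, 3, 6.97, 7]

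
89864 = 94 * 956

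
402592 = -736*(-547)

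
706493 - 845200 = -138707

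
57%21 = 15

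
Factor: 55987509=3^1 * 19^1 * 41^1 * 23957^1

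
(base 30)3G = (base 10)106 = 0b1101010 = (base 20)56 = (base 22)4I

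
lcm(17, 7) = 119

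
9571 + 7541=17112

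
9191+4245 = 13436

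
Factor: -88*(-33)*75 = 2^3*3^2*5^2*11^2 = 217800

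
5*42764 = 213820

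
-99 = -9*11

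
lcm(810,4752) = 71280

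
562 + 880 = 1442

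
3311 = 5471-2160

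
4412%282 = 182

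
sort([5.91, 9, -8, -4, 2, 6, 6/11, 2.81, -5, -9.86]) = [-9.86, -8, -5, -4, 6/11, 2, 2.81, 5.91, 6, 9]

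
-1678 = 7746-9424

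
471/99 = 4 + 25/33 ≈ 4.76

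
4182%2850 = 1332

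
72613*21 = 1524873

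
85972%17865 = 14512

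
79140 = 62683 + 16457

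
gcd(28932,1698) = 6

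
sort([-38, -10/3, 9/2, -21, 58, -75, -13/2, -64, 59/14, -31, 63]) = [-75, -64, -38, -31, -21, -13/2, -10/3, 59/14, 9/2, 58, 63]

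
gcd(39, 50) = 1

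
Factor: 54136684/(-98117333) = -1 * 2^2 * 7^1 * 23^(-2) * 251^1 * 7703^1 * 185477^(-1)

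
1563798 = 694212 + 869586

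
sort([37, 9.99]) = [9.99, 37]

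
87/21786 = 29/7262 ≈ 0.00399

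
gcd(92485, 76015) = 5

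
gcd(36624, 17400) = 24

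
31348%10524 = 10300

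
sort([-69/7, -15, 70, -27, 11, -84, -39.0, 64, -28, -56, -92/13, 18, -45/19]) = [-84, -56, -39.0, -28, -27, -15, -69/7, -92/13, -45/19, 11, 18, 64, 70]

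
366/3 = 122 = 122.00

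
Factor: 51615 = 3^2*5^1*31^1*37^1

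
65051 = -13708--78759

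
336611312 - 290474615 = 46136697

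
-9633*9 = -86697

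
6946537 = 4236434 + 2710103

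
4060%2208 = 1852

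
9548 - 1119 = 8429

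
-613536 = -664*924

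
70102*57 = 3995814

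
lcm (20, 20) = 20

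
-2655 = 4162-6817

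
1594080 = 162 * 9840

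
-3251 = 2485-5736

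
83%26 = 5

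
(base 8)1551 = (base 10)873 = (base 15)3d3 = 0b1101101001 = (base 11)724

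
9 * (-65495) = -589455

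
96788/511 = 189 + 209/511 ≈ 189.41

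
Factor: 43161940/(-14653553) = -1*2^2*5^1*23^(-1)*223^(-1)*2857^(-1)*2158097^1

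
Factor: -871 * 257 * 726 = -1 * 2^1 * 3^1 * 11^2 * 13^1 * 67^1 * 257^1 = -162512922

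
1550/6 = 258 + 1/3 ≈ 258.33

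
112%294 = 112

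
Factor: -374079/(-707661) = 3^(-1)*61^(-1)*1289^(-1)*124693^1 = 124693/235887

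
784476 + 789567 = 1574043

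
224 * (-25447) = -5700128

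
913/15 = 60+13/15 ≈ 60.87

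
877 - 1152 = -275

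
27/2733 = 9/911 ≈ 0.00988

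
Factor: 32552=2^3 * 13^1 * 313^1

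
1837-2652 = -815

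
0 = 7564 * 0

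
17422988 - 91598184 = -74175196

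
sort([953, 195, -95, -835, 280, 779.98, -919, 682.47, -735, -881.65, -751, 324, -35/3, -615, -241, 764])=[-919, -881.65, -835, -751, -735, -615, -241, -95, -35/3, 195, 280, 324, 682.47, 764, 779.98, 953]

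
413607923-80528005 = 333079918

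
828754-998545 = -169791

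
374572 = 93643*4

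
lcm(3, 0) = 0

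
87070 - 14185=72885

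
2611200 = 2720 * 960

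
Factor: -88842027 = -1*3^1*823^1*35983^1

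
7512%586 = 480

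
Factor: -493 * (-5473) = 13^1 * 17^1 * 29^1 * 421^1 = 2698189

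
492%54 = 6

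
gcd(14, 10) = 2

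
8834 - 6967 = 1867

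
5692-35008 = -29316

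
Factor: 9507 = 3^1*3169^1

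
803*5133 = 4121799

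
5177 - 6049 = -872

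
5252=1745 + 3507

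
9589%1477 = 727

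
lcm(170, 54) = 4590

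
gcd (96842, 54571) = 41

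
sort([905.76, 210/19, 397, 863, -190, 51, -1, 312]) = [-190, -1, 210/19, 51, 312, 397, 863, 905.76]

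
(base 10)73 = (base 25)2n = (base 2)1001001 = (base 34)25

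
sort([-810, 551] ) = [-810, 551] 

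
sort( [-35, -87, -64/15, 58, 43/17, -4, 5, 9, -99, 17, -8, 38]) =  [-99, -87, -35, -8, -64/15, -4, 43/17, 5, 9, 17, 38, 58]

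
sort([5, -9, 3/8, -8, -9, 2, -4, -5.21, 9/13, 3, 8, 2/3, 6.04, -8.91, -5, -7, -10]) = [-10, -9, -9, -8.91, -8, -7, -5.21, -5, -4, 3/8, 2/3, 9/13, 2, 3, 5, 6.04, 8]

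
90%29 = 3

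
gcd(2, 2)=2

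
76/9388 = 19/2347 ≈ 0.00810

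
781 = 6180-5399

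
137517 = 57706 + 79811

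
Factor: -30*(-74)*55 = 2^2*3^1*5^2*11^1*37^1 = 122100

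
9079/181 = 50 + 29/181 ≈ 50.16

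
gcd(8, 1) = 1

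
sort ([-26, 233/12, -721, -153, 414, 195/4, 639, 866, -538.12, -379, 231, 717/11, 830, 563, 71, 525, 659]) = [-721, -538.12, -379, -153, -26, 233/12, 195/4, 717/11, 71, 231, 414, 525, 563, 639, 659, 830, 866]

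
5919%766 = 557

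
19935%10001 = 9934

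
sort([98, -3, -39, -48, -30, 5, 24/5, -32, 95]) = [-48, -39, -32, -30, -3, 24/5, 5, 95, 98]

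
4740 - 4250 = 490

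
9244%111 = 31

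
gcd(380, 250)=10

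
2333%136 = 21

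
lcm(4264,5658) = 294216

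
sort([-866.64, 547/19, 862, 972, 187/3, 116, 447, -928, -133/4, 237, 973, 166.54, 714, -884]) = [-928, -884, -866.64, -133/4, 547/19, 187/3, 116, 166.54, 237, 447, 714, 862, 972, 973]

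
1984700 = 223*8900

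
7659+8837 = 16496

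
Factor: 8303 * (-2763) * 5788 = -1 * 2^2 * 3^2 * 19^2 * 23^1 * 307^1 * 1447^1 = -132783601932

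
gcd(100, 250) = 50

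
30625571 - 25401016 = 5224555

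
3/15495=1/5165 ≈ 0.000194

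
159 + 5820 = 5979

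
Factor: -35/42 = -1*2^(-1)*3^(-1)*5^1 = -5/6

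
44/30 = 1+7/15 ≈ 1.47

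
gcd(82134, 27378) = 27378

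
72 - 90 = -18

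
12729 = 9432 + 3297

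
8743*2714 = 23728502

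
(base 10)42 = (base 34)18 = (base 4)222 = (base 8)52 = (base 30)1c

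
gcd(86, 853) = 1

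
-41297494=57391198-98688692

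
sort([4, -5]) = [-5, 4]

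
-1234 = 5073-6307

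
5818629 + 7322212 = 13140841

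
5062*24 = 121488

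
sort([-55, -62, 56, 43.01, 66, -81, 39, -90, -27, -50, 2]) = [-90, -81, -62, -55, -50, -27, 2, 39, 43.01, 56, 66]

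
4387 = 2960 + 1427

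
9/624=3/208 ≈ 0.0144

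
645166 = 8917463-8272297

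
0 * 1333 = 0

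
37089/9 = 4121 = 4121.00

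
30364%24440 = 5924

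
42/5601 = 14/1867≈0.00750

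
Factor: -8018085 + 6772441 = -1 * 2^2 * 89^1 * 3499^1 = -1245644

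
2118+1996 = 4114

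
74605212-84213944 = -9608732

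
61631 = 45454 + 16177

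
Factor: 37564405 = 5^1*23^1*31^1*41^1*257^1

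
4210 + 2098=6308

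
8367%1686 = 1623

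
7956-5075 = 2881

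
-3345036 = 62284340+-65629376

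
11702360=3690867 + 8011493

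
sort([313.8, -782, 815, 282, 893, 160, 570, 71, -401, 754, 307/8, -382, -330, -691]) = [-782, -691, -401, -382, -330, 307/8, 71, 160, 282, 313.8, 570, 754, 815, 893]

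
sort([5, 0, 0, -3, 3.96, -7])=[-7, -3, 0, 0, 3.96, 5]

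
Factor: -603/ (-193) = 3^2*67^1*193^ (-1)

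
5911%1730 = 721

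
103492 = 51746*2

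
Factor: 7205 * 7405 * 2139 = 3^1 * 5^2 * 11^1 * 23^1 * 31^1 * 131^1 * 1481^1 = 114122120475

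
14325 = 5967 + 8358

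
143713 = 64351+79362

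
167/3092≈0.0540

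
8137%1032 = 913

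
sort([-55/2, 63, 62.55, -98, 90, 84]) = [-98, -55/2, 62.55, 63, 84, 90]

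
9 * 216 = 1944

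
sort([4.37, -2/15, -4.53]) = [-4.53, -2/15, 4.37]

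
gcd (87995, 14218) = 1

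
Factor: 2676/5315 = 2^2*3^1*5^(-1)*223^1*1063^(-1)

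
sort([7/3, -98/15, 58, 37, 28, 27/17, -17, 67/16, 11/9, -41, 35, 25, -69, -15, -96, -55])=[-96, -69, -55, -41, -17, -15, -98/15, 11/9, 27/17, 7/3, 67/16, 25, 28, 35, 37, 58]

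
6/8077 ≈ 0.000743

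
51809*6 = 310854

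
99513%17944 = 9793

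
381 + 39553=39934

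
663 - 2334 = -1671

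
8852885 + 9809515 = 18662400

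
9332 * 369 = 3443508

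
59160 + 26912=86072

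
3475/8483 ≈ 0.410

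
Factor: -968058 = -1*2^1*3^3*7^1*13^1*197^1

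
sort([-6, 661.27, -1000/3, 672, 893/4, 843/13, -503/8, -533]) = [-533, -1000/3, -503/8, -6, 843/13, 893/4, 661.27, 672]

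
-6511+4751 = -1760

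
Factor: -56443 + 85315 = 2^3*3^2*401^1 = 28872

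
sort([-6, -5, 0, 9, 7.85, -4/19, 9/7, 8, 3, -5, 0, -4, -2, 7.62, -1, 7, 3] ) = [-6, -5, -5, -4, -2, -1, -4/19, 0, 0, 9/7, 3, 3, 7, 7.62, 7.85, 8, 9] 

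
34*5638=191692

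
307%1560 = 307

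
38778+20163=58941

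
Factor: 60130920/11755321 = 2^3*3^1*5^1*29^1*37^1*467^1*11755321^(-1)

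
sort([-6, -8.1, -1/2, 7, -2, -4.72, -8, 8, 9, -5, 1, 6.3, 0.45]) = [-8.1, -8, -6, -5, -4.72, -2, -1/2, 0.45, 1, 6.3, 7, 8, 9]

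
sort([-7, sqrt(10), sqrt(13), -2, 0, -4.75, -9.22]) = [-9.22, -7, -4.75, -2, 0, sqrt(10), sqrt(13)]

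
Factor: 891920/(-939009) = -1*2^4*3^(-1)*5^1*11149^1*313003^(-1)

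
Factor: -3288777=-1 * 3^1 * 971^1 * 1129^1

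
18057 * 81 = 1462617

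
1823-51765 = -49942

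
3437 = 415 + 3022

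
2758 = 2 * 1379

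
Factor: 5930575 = 5^2 * 7^1 * 33889^1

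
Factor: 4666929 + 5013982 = 349^1 * 27739^1 = 9680911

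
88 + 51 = 139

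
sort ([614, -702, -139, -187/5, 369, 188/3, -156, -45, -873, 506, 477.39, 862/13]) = [-873, -702, -156, -139, -45, -187/5, 188/3, 862/13, 369, 477.39, 506, 614]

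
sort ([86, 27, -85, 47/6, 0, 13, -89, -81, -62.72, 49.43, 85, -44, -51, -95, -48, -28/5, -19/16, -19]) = [-95, -89, -85, -81, -62.72, -51, -48, -44, -19, -28/5, -19/16, 0, 47/6, 13, 27, 49.43, 85, 86]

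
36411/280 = 130 + 11/280 ≈ 130.04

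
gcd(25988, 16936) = 292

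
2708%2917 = 2708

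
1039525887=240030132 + 799495755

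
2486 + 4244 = 6730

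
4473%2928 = 1545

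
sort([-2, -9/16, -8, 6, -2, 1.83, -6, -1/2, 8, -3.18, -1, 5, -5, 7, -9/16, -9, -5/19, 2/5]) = [-9, -8, -6, -5, -3.18, -2, -2, -1, -9/16, -9/16, -1/2, -5/19, 2/5, 1.83, 5, 6, 7, 8]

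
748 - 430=318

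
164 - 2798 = -2634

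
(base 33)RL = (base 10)912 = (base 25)1BC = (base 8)1620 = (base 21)219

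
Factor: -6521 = -1 * 6521^1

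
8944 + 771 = 9715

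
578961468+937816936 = 1516778404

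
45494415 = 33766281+11728134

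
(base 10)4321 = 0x10e1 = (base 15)1431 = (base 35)3ig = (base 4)1003201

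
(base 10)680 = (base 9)835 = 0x2a8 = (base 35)jf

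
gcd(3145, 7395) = 85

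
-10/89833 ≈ -0.000111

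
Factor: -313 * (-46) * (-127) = -1 * 2^1 * 23^1 * 127^1 * 313^1 = -1828546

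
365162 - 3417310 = -3052148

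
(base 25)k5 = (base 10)505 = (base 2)111111001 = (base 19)17b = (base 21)131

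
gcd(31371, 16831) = 1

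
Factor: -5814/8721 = -1 * 2^1 * 3^(-1) = -2/3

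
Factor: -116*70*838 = -1*2^4*5^1*7^1*29^1*419^1 = -6804560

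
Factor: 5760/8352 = 2^2*5^1*29^(-1) = 20/29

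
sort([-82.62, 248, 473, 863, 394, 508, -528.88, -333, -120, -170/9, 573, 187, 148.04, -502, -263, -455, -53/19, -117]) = [-528.88, -502, -455, -333, -263, -120, -117, -82.62, -170/9, -53/19, 148.04, 187, 248, 394, 473, 508, 573, 863]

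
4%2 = 0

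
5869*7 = 41083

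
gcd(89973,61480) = 1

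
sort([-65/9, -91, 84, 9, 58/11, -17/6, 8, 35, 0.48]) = [-91, -65/9, -17/6, 0.48, 58/11, 8, 9, 35, 84]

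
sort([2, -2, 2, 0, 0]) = [-2, 0, 0, 2, 2]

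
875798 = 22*39809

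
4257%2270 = 1987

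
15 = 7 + 8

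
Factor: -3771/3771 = -1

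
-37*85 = -3145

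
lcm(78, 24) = 312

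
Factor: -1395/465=-1 * 3^1=-3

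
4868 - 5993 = -1125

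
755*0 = 0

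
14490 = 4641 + 9849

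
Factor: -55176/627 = -1*2^3*11^1 = -88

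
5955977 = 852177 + 5103800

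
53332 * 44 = 2346608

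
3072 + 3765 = 6837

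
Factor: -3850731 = -1*3^2*427859^1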